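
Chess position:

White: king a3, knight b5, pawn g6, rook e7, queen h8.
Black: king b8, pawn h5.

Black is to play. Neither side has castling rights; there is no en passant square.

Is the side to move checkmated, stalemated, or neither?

Black to move; black king on b8.
In check: yes, from the white queen on h8.
King squares — a7: attacked by Nb5; b7: attacked by Re7; c7: attacked by Nb5; a8: attacked by Qh8; c8: attacked by Qh8.
Legal moves for Black: none.
In check with no legal moves → checkmate.

checkmate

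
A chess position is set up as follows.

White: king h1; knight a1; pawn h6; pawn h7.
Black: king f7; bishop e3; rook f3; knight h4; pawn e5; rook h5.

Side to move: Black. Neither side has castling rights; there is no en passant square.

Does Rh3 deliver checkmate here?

yes

After Rh3: white king on h1; in check: yes, from the black rook on h3.
King squares — g1: attacked by Be3; g2: attacked by Nh4; h2: attacked by Rh3.
White has no legal moves → checkmate.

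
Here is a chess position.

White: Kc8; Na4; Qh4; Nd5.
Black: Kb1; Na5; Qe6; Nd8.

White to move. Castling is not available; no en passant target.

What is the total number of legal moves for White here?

3

White to move; king on c8.
In check: yes, from the black queen on e6.
Legal moves: Kxd8, Kb8, Kc7.
Count: 3.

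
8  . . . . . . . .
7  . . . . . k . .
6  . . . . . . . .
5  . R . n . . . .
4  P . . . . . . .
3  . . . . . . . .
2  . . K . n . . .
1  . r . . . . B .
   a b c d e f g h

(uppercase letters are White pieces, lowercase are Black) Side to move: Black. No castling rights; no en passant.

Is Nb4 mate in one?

no

After Nb4: white king on c2; in check: yes, from the black knight on b4.
White has 3 legal replies: Kd2, Kxb1, Rxb4.
In check but a legal move exists → not checkmate.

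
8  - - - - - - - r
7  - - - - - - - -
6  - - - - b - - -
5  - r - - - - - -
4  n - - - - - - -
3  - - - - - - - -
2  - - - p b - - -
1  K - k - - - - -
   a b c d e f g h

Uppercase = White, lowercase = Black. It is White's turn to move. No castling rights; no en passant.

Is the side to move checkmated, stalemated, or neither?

White to move; white king on a1.
In check: no.
King squares — b1: attacked by Kc1; a2: attacked by Be6; b2: attacked by Kc1.
Legal moves for White: none.
Not in check and no legal moves → stalemate.

stalemate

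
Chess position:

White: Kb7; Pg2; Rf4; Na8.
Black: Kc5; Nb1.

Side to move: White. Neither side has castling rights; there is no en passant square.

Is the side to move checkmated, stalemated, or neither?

neither

White to move; white king on b7.
In check: no.
Legal moves for White include: Nc7, Nb6, Kc8, Kb8, Kc7, Ka7, Ka6, Rf8, Rf7, Rf6, Rf5+, Rh4, Rg4, Re4, Rd4, Rc4+, Rb4, Ra4, ... (list truncated; more exist).
White has legal moves and is not in check → neither.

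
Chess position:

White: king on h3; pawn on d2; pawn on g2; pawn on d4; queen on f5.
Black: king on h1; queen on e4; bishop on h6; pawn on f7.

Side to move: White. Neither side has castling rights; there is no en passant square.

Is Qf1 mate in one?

After Qf1: black king on h1; in check: yes, from the white queen on f1.
King squares — g1: attacked by Qf1; g2: attacked by Qf1; h2: attacked by Kh3.
Black has no legal moves → checkmate.

yes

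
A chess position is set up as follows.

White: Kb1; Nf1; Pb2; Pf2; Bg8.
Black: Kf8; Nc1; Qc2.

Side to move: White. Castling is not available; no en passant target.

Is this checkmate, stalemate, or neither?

neither

White to move; white king on b1.
In check: yes, from the black queen on c2.
King squares — a1: available; c1: attacked by Qc2; a2: attacked by Nc1; b2: own pawn; c2: available.
Legal moves for White: Kxc2, Ka1.
White is in check but has 2 legal moves → neither.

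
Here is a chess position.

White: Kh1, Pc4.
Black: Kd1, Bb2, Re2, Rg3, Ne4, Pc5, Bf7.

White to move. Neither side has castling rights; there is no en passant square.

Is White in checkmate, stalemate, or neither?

White to move; white king on h1.
In check: no.
King squares — g1: attacked by Rg3; g2: attacked by Re2; h2: attacked by Re2.
Legal moves for White: none.
Not in check and no legal moves → stalemate.

stalemate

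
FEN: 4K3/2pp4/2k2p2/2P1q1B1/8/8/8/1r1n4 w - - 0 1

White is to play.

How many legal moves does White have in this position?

White to move; king on e8.
In check: yes, from the black queen on e5.
Legal moves: Kf8, Kd8, Kf7.
Count: 3.

3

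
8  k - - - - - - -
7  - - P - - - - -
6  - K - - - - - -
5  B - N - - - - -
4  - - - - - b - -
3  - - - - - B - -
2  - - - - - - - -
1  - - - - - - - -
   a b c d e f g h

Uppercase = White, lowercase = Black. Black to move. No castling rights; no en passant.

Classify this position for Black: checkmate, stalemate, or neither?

Black to move; black king on a8.
In check: yes, from the white bishop on f3.
King squares — a7: attacked by Kb6; b7: attacked by Bf3; b8: attacked by Pc7.
Legal moves for Black: none.
In check with no legal moves → checkmate.

checkmate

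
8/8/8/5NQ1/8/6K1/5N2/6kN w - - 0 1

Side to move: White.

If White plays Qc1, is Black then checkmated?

After Qc1: black king on g1; in check: yes, from the white queen on c1.
King squares — f1: attacked by Qc1; h1: attacked by Qc1; f2: attacked by Nh1; g2: attacked by Kg3; h2: attacked by Kg3.
Black has no legal moves → checkmate.

yes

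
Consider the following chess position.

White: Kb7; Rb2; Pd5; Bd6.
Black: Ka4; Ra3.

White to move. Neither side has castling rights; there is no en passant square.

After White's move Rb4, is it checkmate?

no

After Rb4: black king on a4; in check: yes, from the white rook on b4.
Black has 1 legal reply: Ka5.
In check but a legal move exists → not checkmate.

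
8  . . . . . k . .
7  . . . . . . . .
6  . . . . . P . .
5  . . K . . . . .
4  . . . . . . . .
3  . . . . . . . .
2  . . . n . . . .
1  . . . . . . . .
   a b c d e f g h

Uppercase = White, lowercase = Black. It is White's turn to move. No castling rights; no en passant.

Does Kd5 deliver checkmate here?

no

After Kd5: black king on f8; in check: no.
Black is not in check, so this cannot be checkmate.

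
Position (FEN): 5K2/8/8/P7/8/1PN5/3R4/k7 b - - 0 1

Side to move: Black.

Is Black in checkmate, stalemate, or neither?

Black to move; black king on a1.
In check: no.
King squares — b1: attacked by Nc3; a2: attacked by Rd2; b2: attacked by Rd2.
Legal moves for Black: none.
Not in check and no legal moves → stalemate.

stalemate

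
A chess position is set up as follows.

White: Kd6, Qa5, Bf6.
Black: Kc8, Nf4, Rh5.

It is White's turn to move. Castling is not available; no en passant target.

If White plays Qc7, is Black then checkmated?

After Qc7: black king on c8; in check: yes, from the white queen on c7.
King squares — b7: attacked by Qc7; c7: attacked by Kd6; d7: attacked by Kd6; b8: attacked by Qc7; d8: attacked by Bf6.
Black has no legal moves → checkmate.

yes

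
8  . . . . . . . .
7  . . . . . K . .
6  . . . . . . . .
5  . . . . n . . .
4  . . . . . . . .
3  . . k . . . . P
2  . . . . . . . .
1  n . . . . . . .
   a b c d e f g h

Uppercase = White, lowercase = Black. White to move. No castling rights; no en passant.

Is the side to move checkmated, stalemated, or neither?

neither

White to move; white king on f7.
In check: yes, from the black knight on e5.
Legal moves for White: Kg8, Kf8, Ke8, Kg7, Ke7, Kf6, Ke6.
White is in check but has 7 legal moves → neither.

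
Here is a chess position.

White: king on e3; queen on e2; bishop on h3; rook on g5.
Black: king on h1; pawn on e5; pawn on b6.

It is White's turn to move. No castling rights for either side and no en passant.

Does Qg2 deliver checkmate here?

After Qg2: black king on h1; in check: yes, from the white queen on g2.
King squares — g1: attacked by Qg2; g2: attacked by Bh3; h2: attacked by Qg2.
Black has no legal moves → checkmate.

yes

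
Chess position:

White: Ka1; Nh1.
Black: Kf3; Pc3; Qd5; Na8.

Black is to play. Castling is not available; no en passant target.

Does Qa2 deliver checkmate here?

After Qa2: white king on a1; in check: yes, from the black queen on a2.
White has 1 legal reply: Kxa2.
In check but a legal move exists → not checkmate.

no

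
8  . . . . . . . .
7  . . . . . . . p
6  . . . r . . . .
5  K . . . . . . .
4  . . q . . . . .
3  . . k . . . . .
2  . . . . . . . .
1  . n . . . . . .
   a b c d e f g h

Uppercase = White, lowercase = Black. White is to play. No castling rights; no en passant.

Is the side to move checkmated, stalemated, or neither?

stalemate

White to move; white king on a5.
In check: no.
King squares — a4: attacked by Qc4; b4: attacked by Kc3; b5: attacked by Qc4; a6: attacked by Qc4; b6: attacked by Rd6.
Legal moves for White: none.
Not in check and no legal moves → stalemate.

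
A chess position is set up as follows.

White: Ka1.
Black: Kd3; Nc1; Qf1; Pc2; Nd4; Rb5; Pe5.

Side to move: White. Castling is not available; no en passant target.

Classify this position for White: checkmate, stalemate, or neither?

White to move; white king on a1.
In check: no.
King squares — b1: attacked by Pc2; a2: attacked by Nc1; b2: attacked by Rb5.
Legal moves for White: none.
Not in check and no legal moves → stalemate.

stalemate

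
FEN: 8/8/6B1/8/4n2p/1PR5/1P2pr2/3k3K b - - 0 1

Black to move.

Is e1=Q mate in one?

After e1=Q: white king on h1; in check: yes, from the black queen on e1.
King squares — g1: attacked by Qe1; g2: attacked by Rf2; h2: attacked by Rf2.
White has no legal moves → checkmate.

yes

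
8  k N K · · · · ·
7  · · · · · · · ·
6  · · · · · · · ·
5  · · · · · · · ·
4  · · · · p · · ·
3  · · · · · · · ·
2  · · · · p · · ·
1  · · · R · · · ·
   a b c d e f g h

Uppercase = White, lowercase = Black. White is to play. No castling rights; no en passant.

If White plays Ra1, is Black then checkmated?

After Ra1: black king on a8; in check: yes, from the white rook on a1.
King squares — a7: attacked by Ra1; b7: attacked by Kc8; b8: attacked by Kc8.
Black has no legal moves → checkmate.

yes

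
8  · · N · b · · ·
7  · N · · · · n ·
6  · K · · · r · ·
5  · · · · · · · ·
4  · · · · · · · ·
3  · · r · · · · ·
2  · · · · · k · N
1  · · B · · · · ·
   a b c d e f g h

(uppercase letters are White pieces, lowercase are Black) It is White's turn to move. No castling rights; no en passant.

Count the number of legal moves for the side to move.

White to move; king on b6.
In check: yes, from the black rook on f6.
Legal moves: Ka7, Ka5, Ncd6, Nbd6.
Count: 4.

4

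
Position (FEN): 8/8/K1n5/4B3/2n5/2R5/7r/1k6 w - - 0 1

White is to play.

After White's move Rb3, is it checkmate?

no

After Rb3: black king on b1; in check: yes, from the white rook on b3.
Black has 5 legal replies: Kc2, Ka2, Kc1, Nb2, Rb2.
In check but a legal move exists → not checkmate.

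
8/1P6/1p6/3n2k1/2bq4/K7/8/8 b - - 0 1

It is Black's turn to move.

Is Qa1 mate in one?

After Qa1: white king on a3; in check: yes, from the black queen on a1.
King squares — a2: attacked by Qa1; b2: attacked by Qa1; b3: attacked by Bc4; a4: attacked by Qa1; b4: attacked by Nd5.
White has no legal moves → checkmate.

yes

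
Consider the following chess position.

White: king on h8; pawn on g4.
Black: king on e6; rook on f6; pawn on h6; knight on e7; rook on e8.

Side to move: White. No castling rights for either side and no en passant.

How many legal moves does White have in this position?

2

White to move; king on h8.
In check: yes, from the black rook on e8.
Legal moves: Kh7, Kg7.
Count: 2.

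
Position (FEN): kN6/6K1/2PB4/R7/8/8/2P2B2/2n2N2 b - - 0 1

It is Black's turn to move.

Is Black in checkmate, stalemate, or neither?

Black to move; black king on a8.
In check: yes, from the white rook on a5.
King squares — a7: attacked by Bf2; b7: attacked by Pc6; b8: attacked by Bd6.
Legal moves for Black: none.
In check with no legal moves → checkmate.

checkmate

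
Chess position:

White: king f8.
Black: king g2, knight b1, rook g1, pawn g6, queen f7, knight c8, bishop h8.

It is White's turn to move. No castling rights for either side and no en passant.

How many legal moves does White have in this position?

1

White to move; king on f8.
In check: yes, from the black queen on f7.
Legal moves: Kxf7.
Count: 1.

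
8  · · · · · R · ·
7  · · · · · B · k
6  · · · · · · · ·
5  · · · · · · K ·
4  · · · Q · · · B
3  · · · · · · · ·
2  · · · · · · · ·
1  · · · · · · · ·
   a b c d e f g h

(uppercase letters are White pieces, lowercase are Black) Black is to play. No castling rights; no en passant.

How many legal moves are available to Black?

Black to move; king on h7.
In check: no.
Legal moves: none.
Count: 0.

0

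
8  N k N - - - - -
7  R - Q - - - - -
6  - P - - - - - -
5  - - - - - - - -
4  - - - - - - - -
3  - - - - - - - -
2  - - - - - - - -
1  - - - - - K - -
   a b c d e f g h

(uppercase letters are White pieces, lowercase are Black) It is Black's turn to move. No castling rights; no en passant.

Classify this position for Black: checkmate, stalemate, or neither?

Black to move; black king on b8.
In check: yes, from the white queen on c7.
King squares — a7: attacked by Pb6; b7: attacked by Ra7; c7: attacked by Pb6; a8: attacked by Ra7; c8: attacked by Qc7.
Legal moves for Black: none.
In check with no legal moves → checkmate.

checkmate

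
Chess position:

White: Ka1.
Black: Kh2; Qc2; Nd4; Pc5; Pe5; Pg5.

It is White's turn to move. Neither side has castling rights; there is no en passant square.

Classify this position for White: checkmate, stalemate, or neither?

stalemate

White to move; white king on a1.
In check: no.
King squares — b1: attacked by Qc2; a2: attacked by Qc2; b2: attacked by Qc2.
Legal moves for White: none.
Not in check and no legal moves → stalemate.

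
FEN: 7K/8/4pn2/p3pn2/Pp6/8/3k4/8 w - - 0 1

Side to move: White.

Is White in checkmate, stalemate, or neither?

White to move; white king on h8.
In check: no.
King squares — g7: attacked by Nf5; h7: attacked by Nf6; g8: attacked by Nf6.
Legal moves for White: none.
Not in check and no legal moves → stalemate.

stalemate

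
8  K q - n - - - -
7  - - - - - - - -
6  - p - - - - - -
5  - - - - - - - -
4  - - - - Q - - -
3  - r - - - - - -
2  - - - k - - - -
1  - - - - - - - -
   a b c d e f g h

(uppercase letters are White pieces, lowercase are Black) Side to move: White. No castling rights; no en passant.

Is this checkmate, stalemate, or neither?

neither

White to move; white king on a8.
In check: yes, from the black queen on b8.
Legal moves for White: Kxb8.
White is in check but has 1 legal move → neither.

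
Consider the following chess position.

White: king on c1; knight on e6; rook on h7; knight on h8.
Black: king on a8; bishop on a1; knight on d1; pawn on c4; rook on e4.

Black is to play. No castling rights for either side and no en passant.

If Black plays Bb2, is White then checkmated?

After Bb2: white king on c1; in check: yes, from the black bishop on b2.
White has 4 legal replies: Kd2, Kc2, Kxd1, Kb1.
In check but a legal move exists → not checkmate.

no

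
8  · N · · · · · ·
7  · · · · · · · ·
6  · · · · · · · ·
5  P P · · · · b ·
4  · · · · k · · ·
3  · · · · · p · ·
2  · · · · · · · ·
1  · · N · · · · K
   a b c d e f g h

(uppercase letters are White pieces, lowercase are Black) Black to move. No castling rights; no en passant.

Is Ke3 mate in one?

After Ke3: white king on h1; in check: no.
White is not in check, so this cannot be checkmate.

no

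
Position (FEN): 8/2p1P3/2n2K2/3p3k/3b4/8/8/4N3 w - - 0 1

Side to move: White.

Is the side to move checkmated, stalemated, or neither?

White to move; white king on f6.
In check: yes, from the black bishop on d4.
King squares — e5: attacked by Bd4; f5: available; g5: attacked by Kh5; e6: available; g6: attacked by Kh5; e7: own pawn; f7: available; g7: attacked by Bd4.
Legal moves for White: Kf7, Ke6, Kf5.
White is in check but has 3 legal moves → neither.

neither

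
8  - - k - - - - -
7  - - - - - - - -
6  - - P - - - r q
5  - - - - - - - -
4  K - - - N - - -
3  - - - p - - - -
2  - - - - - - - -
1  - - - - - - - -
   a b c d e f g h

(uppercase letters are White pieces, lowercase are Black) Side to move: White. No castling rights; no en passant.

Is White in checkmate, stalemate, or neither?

White to move; white king on a4.
In check: no.
Legal moves for White: Nf6, Nd6+, Ng5, Nc5, Ng3, Nc3, Nf2, Nd2, Kb5, Ka5, Kb4, Kb3, Ka3, c7.
White has 14 legal moves and is not in check → neither.

neither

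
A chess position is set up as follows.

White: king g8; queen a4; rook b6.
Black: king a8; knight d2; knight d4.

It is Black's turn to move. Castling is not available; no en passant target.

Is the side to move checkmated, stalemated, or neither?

checkmate

Black to move; black king on a8.
In check: yes, from the white queen on a4.
King squares — a7: attacked by Qa4; b7: attacked by Rb6; b8: attacked by Rb6.
Legal moves for Black: none.
In check with no legal moves → checkmate.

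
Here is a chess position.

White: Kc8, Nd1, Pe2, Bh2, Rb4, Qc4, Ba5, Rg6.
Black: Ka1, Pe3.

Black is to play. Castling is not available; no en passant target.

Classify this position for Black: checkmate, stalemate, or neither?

Black to move; black king on a1.
In check: no.
King squares — b1: attacked by Rb4; a2: attacked by Qc4; b2: attacked by Nd1.
Legal moves for Black: none.
Not in check and no legal moves → stalemate.

stalemate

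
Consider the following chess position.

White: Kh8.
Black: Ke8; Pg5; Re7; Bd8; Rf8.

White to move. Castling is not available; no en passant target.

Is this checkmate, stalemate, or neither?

White to move; white king on h8.
In check: yes, from the black rook on f8.
King squares — g7: attacked by Re7; h7: attacked by Re7; g8: attacked by Rf8.
Legal moves for White: none.
In check with no legal moves → checkmate.

checkmate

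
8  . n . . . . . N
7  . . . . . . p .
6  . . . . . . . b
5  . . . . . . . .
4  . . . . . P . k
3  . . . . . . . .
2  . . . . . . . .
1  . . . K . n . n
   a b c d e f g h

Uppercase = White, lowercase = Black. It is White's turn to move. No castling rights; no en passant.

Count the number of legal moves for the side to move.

7

White to move; king on d1.
In check: no.
Legal moves: Nf7, Ng6+, Ke2, Kc2, Ke1, Kc1, f5.
Count: 7.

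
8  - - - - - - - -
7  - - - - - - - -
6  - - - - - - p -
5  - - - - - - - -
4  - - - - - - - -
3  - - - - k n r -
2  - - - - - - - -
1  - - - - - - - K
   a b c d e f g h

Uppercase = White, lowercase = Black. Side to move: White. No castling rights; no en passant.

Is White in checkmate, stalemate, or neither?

White to move; white king on h1.
In check: no.
King squares — g1: attacked by Nf3; g2: attacked by Rg3; h2: attacked by Nf3.
Legal moves for White: none.
Not in check and no legal moves → stalemate.

stalemate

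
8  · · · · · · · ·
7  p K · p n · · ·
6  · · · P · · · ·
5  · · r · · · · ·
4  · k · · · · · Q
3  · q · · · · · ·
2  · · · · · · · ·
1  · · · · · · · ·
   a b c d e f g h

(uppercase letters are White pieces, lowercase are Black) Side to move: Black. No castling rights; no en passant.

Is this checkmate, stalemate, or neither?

neither

Black to move; black king on b4.
In check: yes, from the white queen on h4.
Legal moves for Black: Kb5, Ka5+, Kc3+, Ka3+, Rc4, Qc4.
Black is in check but has 6 legal moves → neither.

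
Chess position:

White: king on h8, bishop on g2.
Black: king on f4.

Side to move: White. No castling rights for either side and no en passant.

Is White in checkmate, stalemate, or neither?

White to move; white king on h8.
In check: no.
Legal moves for White: Kg8, Kh7, Kg7, Ba8, Bb7, Bc6, Bd5, Be4, Bh3, Bf3, Bh1, Bf1.
White has 12 legal moves and is not in check → neither.

neither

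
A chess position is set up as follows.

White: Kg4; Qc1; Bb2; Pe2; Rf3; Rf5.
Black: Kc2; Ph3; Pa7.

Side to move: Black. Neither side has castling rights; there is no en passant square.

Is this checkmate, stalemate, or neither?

Black to move; black king on c2.
In check: yes, from the white queen on c1.
King squares — b1: attacked by Qc1; c1: attacked by Bb2; d1: attacked by Qc1; b2: attacked by Qc1; d2: attacked by Qc1; b3: attacked by Rf3; c3: attacked by Qc1; d3: attacked by Pe2.
Legal moves for Black: none.
In check with no legal moves → checkmate.

checkmate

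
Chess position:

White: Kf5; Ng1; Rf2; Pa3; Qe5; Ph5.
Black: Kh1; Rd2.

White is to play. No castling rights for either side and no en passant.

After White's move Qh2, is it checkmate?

After Qh2: black king on h1; in check: yes, from the white queen on h2.
King squares — g1: attacked by Qh2; g2: attacked by Rf2; h2: attacked by Rf2.
Black has no legal moves → checkmate.

yes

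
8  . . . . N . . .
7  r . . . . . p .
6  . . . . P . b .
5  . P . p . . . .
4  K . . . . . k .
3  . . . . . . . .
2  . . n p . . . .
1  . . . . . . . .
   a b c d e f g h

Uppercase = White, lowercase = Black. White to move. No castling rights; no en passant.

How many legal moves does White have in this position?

White to move; king on a4.
In check: yes, from the black rook on a7.
Legal moves: Kb3.
Count: 1.

1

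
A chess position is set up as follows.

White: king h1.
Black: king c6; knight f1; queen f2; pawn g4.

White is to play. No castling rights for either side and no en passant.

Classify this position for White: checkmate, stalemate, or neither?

stalemate

White to move; white king on h1.
In check: no.
King squares — g1: attacked by Qf2; g2: attacked by Qf2; h2: attacked by Nf1.
Legal moves for White: none.
Not in check and no legal moves → stalemate.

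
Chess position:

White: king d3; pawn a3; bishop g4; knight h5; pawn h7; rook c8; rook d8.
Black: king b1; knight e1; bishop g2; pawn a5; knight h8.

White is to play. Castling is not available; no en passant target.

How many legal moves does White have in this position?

White to move; king on d3.
In check: yes, from the black knight on e1.
Legal moves: Kd4, Kc4, Ke3, Kc3, Ke2, Kd2.
Count: 6.

6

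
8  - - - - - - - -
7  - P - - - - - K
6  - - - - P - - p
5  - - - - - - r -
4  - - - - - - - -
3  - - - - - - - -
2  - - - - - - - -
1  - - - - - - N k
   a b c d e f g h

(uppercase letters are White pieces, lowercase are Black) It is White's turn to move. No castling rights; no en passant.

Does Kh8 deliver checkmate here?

no

After Kh8: black king on h1; in check: no.
Black is not in check, so this cannot be checkmate.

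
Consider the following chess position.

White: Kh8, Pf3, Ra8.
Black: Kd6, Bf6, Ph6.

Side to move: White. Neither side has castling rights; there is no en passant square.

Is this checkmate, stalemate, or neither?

neither

White to move; white king on h8.
In check: yes, from the black bishop on f6.
Legal moves for White: Kg8, Kh7.
White is in check but has 2 legal moves → neither.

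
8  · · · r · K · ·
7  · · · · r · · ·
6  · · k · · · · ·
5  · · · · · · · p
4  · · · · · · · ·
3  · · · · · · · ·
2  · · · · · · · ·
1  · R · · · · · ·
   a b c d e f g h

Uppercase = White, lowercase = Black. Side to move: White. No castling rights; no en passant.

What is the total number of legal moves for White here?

White to move; king on f8.
In check: yes, from the black rook on d8.
Legal moves: Kxe7.
Count: 1.

1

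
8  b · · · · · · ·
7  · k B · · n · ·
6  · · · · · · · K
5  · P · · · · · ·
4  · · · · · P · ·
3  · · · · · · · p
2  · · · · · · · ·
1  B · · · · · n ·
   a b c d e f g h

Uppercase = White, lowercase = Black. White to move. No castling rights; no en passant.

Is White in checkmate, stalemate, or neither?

neither

White to move; white king on h6.
In check: yes, from the black knight on f7.
King squares — g5: attacked by Nf7; h5: available; g6: available; g7: available; h7: available.
Legal moves for White: Kh7, Kg7, Kg6, Kh5.
White is in check but has 4 legal moves → neither.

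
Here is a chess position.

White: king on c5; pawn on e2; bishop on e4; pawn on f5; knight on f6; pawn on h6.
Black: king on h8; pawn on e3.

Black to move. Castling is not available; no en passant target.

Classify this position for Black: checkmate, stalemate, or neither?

stalemate

Black to move; black king on h8.
In check: no.
King squares — g7: attacked by Ph6; h7: attacked by Nf6; g8: attacked by Nf6.
Legal moves for Black: none.
Not in check and no legal moves → stalemate.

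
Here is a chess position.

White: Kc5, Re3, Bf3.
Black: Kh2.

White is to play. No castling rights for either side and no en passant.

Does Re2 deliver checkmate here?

After Re2: black king on h2; in check: yes, from the white rook on e2.
Black has 3 legal replies: Kh3, Kg3, Kg1.
In check but a legal move exists → not checkmate.

no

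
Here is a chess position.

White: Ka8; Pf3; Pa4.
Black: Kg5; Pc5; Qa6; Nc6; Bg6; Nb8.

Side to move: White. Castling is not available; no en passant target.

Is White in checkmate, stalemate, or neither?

White to move; white king on a8.
In check: yes, from the black queen on a6.
King squares — a7: attacked by Qa6; b7: attacked by Qa6; b8: attacked by Nc6.
Legal moves for White: none.
In check with no legal moves → checkmate.

checkmate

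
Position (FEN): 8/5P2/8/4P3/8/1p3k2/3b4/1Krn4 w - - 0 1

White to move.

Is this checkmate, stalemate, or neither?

checkmate

White to move; white king on b1.
In check: yes, from the black rook on c1.
King squares — a1: attacked by Rc1; c1: attacked by Bd2; a2: attacked by Pb3; b2: attacked by Nd1; c2: attacked by Rc1.
Legal moves for White: none.
In check with no legal moves → checkmate.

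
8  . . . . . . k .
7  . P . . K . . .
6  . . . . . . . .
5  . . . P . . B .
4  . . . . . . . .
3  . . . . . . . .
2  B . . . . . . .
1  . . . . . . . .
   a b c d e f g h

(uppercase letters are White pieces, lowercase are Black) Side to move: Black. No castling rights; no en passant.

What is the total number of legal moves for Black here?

3

Black to move; king on g8.
In check: no.
Legal moves: Kh8, Kh7, Kg7.
Count: 3.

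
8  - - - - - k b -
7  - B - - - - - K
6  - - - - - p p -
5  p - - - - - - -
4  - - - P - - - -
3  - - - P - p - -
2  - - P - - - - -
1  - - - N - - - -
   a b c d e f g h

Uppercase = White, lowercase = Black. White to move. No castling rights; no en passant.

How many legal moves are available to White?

White to move; king on h7.
In check: yes, from the black bishop on g8.
Legal moves: Kh8, Kh6, Kxg6.
Count: 3.

3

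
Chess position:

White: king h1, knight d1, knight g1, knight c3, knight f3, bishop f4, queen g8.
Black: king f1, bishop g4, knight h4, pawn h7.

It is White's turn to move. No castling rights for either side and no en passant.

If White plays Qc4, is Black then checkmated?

After Qc4: black king on f1; in check: yes, from the white queen on c4.
King squares — e1: attacked by Nf3; g1: attacked by Kh1; e2: attacked by Ng1; f2: attacked by Nd1; g2: attacked by Kh1.
Black has no legal moves → checkmate.

yes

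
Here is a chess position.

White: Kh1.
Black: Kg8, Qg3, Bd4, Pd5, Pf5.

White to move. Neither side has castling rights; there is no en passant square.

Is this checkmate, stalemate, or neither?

stalemate

White to move; white king on h1.
In check: no.
King squares — g1: attacked by Qg3; g2: attacked by Qg3; h2: attacked by Qg3.
Legal moves for White: none.
Not in check and no legal moves → stalemate.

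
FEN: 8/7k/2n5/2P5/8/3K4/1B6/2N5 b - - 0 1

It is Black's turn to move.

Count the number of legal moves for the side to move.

11

Black to move; king on h7.
In check: no.
Legal moves: Kg8, Kh6, Kg6, Nd8, Nb8, Ne7, Na7, Ne5+, Na5, Nd4, Nb4+.
Count: 11.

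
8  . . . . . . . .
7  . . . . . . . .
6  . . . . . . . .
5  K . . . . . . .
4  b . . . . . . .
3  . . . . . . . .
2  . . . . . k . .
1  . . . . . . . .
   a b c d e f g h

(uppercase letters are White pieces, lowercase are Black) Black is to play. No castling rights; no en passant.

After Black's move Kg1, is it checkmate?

no

After Kg1: white king on a5; in check: no.
White is not in check, so this cannot be checkmate.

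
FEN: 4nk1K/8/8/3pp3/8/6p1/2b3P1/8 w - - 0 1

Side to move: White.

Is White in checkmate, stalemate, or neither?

White to move; white king on h8.
In check: no.
King squares — g7: attacked by Ne8; h7: attacked by Bc2; g8: attacked by Kf8.
Legal moves for White: none.
Not in check and no legal moves → stalemate.

stalemate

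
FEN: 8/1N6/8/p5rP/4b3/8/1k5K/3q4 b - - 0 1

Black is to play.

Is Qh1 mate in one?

After Qh1: white king on h2; in check: yes, from the black queen on h1.
King squares — g1: attacked by Qh1; h1: attacked by Be4; g2: attacked by Qh1; g3: attacked by Rg5; h3: attacked by Qh1.
White has no legal moves → checkmate.

yes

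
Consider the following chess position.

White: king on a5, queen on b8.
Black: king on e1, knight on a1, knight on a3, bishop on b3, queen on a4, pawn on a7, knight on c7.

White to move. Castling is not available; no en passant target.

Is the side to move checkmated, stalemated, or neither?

White to move; white king on a5.
In check: yes, from the black queen on a4.
King squares — a4: attacked by Bb3; b4: attacked by Qa4; b5: attacked by Na3; a6: attacked by Qa4; b6: attacked by Pa7.
Legal moves for White: none.
In check with no legal moves → checkmate.

checkmate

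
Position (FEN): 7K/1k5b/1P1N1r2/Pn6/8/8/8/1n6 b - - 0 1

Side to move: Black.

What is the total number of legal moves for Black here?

6

Black to move; king on b7.
In check: yes, from the white knight on d6.
Legal moves: Kb8, Ka8, Kc6, Ka6, Rxd6, Nxd6.
Count: 6.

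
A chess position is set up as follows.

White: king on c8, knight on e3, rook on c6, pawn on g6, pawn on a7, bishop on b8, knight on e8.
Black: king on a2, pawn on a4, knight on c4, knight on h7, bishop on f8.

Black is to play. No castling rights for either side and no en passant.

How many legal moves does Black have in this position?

23

Black to move; king on a2.
In check: no.
Legal moves: Bg7, Be7, Bh6, Bd6, Bc5, Bb4, Ba3, Nf6, Ng5, Nd6+, Nb6+, Ne5, Na5, Nxe3, Na3, Nd2, Nb2, Kb3, Ka3, Kb2, Kb1, Ka1, a3.
Count: 23.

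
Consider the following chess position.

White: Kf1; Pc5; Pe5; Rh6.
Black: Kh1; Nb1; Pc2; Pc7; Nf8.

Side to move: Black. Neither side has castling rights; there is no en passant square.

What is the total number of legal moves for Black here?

Black to move; king on h1.
In check: yes, from the white rook on h6.
Legal moves: none.
Count: 0.

0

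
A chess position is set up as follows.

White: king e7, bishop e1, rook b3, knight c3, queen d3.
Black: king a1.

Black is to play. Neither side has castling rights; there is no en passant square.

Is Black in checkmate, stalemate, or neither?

stalemate

Black to move; black king on a1.
In check: no.
King squares — b1: attacked by Rb3; a2: attacked by Nc3; b2: attacked by Rb3.
Legal moves for Black: none.
Not in check and no legal moves → stalemate.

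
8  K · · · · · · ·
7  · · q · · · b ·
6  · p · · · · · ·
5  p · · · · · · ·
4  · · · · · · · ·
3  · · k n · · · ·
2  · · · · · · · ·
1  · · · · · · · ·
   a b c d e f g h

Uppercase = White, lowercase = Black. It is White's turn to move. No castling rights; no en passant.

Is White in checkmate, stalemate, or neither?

White to move; white king on a8.
In check: no.
King squares — a7: attacked by Qc7; b7: attacked by Qc7; b8: attacked by Qc7.
Legal moves for White: none.
Not in check and no legal moves → stalemate.

stalemate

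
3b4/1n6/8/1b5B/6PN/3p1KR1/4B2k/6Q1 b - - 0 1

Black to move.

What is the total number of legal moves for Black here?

0

Black to move; king on h2.
In check: yes, from the white queen on g1.
Legal moves: none.
Count: 0.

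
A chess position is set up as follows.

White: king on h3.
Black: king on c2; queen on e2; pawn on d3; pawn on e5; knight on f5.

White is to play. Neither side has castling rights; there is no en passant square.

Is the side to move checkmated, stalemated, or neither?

White to move; white king on h3.
In check: no.
King squares — g2: attacked by Qe2; h2: attacked by Qe2; g3: attacked by Nf5; g4: attacked by Qe2; h4: attacked by Nf5.
Legal moves for White: none.
Not in check and no legal moves → stalemate.

stalemate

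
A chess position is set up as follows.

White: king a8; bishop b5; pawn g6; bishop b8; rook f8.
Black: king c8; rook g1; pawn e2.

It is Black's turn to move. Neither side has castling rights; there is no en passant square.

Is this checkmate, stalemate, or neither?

checkmate

Black to move; black king on c8.
In check: yes, from the white rook on f8.
King squares — b7: attacked by Ka8; c7: attacked by Bb8; d7: attacked by Bb5; b8: attacked by Ka8; d8: attacked by Rf8.
Legal moves for Black: none.
In check with no legal moves → checkmate.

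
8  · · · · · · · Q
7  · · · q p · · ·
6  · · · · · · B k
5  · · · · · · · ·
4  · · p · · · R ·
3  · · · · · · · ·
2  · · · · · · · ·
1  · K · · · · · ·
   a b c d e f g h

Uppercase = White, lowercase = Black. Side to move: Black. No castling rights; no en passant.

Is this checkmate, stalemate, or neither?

Black to move; black king on h6.
In check: yes, from the white queen on h8.
King squares — g5: attacked by Rg4; h5: attacked by Bg6; g6: attacked by Rg4; g7: attacked by Qh8; h7: attacked by Bg6.
Legal moves for Black: none.
In check with no legal moves → checkmate.

checkmate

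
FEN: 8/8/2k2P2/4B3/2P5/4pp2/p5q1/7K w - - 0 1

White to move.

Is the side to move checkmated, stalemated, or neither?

White to move; white king on h1.
In check: yes, from the black queen on g2.
King squares — g1: attacked by Qg2; g2: attacked by Pf3; h2: attacked by Qg2.
Legal moves for White: none.
In check with no legal moves → checkmate.

checkmate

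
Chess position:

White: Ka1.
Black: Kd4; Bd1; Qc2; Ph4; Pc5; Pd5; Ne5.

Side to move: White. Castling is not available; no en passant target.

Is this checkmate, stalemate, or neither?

stalemate

White to move; white king on a1.
In check: no.
King squares — b1: attacked by Qc2; a2: attacked by Qc2; b2: attacked by Qc2.
Legal moves for White: none.
Not in check and no legal moves → stalemate.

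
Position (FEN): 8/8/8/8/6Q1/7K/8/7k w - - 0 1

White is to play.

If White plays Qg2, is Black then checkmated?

After Qg2: black king on h1; in check: yes, from the white queen on g2.
King squares — g1: attacked by Qg2; g2: attacked by Kh3; h2: attacked by Qg2.
Black has no legal moves → checkmate.

yes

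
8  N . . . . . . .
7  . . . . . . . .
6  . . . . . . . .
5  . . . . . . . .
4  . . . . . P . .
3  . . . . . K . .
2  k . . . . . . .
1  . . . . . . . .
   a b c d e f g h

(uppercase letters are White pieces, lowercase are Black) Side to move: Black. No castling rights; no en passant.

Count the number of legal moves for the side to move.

5

Black to move; king on a2.
In check: no.
Legal moves: Kb3, Ka3, Kb2, Kb1, Ka1.
Count: 5.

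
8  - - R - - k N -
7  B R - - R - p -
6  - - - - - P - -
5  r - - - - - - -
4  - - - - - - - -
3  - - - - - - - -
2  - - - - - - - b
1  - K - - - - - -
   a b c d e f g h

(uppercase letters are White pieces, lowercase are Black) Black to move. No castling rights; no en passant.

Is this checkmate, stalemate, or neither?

Black to move; black king on f8.
In check: yes, from the white rook on c8.
King squares — e7: attacked by Pf6; f7: attacked by Re7; g7: own pawn; e8: attacked by Re7; g8: attacked by Rc8.
Legal moves for Black: none.
In check with no legal moves → checkmate.

checkmate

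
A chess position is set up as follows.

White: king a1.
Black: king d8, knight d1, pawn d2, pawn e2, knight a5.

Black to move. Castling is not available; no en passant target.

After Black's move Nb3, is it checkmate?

After Nb3: white king on a1; in check: yes, from the black knight on b3.
White has 2 legal replies: Ka2, Kb1.
In check but a legal move exists → not checkmate.

no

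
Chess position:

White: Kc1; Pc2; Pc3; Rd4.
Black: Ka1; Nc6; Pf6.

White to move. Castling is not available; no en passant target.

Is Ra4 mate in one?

yes

After Ra4: black king on a1; in check: yes, from the white rook on a4.
King squares — b1: attacked by Kc1; a2: attacked by Ra4; b2: attacked by Kc1.
Black has no legal moves → checkmate.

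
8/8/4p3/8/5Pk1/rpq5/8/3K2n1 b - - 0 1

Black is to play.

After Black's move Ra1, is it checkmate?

yes

After Ra1: white king on d1; in check: yes, from the black rook on a1.
King squares — c1: attacked by Ra1; e1: attacked by Ra1; c2: attacked by Pb3; d2: attacked by Qc3; e2: attacked by Ng1.
White has no legal moves → checkmate.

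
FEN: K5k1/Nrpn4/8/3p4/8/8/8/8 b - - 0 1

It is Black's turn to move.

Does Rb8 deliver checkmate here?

After Rb8: white king on a8; in check: yes, from the black rook on b8.
King squares — a7: own knight; b7: attacked by Rb8; b8: attacked by Nd7.
White has no legal moves → checkmate.

yes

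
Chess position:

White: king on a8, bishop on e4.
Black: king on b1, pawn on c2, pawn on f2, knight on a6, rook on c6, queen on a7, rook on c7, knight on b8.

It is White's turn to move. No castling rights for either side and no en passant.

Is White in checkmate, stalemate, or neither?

White to move; white king on a8.
In check: yes, from the black queen on a7.
King squares — a7: attacked by Rc7; b7: attacked by Qa7; b8: attacked by Na6.
Legal moves for White: none.
In check with no legal moves → checkmate.

checkmate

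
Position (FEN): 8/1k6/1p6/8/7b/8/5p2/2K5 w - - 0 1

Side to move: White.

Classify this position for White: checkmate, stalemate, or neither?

neither

White to move; white king on c1.
In check: no.
Legal moves for White: Kd2, Kc2, Kb2, Kd1, Kb1.
White has 5 legal moves and is not in check → neither.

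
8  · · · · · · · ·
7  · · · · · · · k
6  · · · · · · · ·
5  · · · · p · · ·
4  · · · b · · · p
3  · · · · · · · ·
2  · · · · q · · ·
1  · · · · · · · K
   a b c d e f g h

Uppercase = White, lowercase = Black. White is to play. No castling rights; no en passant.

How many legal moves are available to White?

White to move; king on h1.
In check: no.
Legal moves: none.
Count: 0.

0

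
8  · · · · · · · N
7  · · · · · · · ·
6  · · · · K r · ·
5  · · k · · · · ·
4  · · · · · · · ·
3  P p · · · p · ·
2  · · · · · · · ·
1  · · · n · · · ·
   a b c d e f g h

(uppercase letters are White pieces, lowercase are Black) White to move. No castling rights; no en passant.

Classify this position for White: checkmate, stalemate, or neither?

White to move; white king on e6.
In check: yes, from the black rook on f6.
King squares — d5: attacked by Kc5; e5: available; f5: attacked by Rf6; d6: attacked by Kc5; f6: available; d7: available; e7: available; f7: attacked by Rf6.
Legal moves for White: Ke7, Kd7, Kxf6, Ke5.
White is in check but has 4 legal moves → neither.

neither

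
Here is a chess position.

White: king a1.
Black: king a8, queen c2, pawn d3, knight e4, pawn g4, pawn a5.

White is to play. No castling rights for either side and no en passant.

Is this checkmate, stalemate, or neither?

stalemate

White to move; white king on a1.
In check: no.
King squares — b1: attacked by Qc2; a2: attacked by Qc2; b2: attacked by Qc2.
Legal moves for White: none.
Not in check and no legal moves → stalemate.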